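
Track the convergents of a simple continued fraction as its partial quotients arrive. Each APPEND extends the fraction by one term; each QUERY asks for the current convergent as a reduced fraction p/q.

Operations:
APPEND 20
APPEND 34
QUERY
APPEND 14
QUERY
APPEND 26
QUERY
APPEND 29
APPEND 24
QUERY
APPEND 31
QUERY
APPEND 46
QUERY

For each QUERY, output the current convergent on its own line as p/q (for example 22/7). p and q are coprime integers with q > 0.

681/34
9554/477
249085/12436
173841541/8679340
5396320790/269420661
248404597881/12402029746

APPEND 20: p_0 = 20·1 + 0 = 20, q_0 = 20·0 + 1 = 1 → 20/1
APPEND 34: p_1 = 34·20 + 1 = 681, q_1 = 34·1 + 0 = 34 → 681/34
APPEND 14: p_2 = 14·681 + 20 = 9554, q_2 = 14·34 + 1 = 477 → 9554/477
APPEND 26: p_3 = 26·9554 + 681 = 249085, q_3 = 26·477 + 34 = 12436 → 249085/12436
APPEND 29: p_4 = 29·249085 + 9554 = 7233019, q_4 = 29·12436 + 477 = 361121 → 7233019/361121
APPEND 24: p_5 = 24·7233019 + 249085 = 173841541, q_5 = 24·361121 + 12436 = 8679340 → 173841541/8679340
APPEND 31: p_6 = 31·173841541 + 7233019 = 5396320790, q_6 = 31·8679340 + 361121 = 269420661 → 5396320790/269420661
APPEND 46: p_7 = 46·5396320790 + 173841541 = 248404597881, q_7 = 46·269420661 + 8679340 = 12402029746 → 248404597881/12402029746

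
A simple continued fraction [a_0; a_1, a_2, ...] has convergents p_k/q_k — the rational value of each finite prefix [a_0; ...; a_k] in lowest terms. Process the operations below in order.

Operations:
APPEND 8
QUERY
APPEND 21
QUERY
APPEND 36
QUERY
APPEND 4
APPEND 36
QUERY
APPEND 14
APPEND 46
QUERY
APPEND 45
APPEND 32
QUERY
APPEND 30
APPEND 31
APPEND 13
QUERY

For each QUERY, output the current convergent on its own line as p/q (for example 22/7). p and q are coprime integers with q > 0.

8/1
169/21
6092/757
889424/110521
574807182/71426299
828696396398/102974907835
10065028412560786/1250693713216447

APPEND 8: p_0 = 8·1 + 0 = 8, q_0 = 8·0 + 1 = 1 → 8/1
APPEND 21: p_1 = 21·8 + 1 = 169, q_1 = 21·1 + 0 = 21 → 169/21
APPEND 36: p_2 = 36·169 + 8 = 6092, q_2 = 36·21 + 1 = 757 → 6092/757
APPEND 4: p_3 = 4·6092 + 169 = 24537, q_3 = 4·757 + 21 = 3049 → 24537/3049
APPEND 36: p_4 = 36·24537 + 6092 = 889424, q_4 = 36·3049 + 757 = 110521 → 889424/110521
APPEND 14: p_5 = 14·889424 + 24537 = 12476473, q_5 = 14·110521 + 3049 = 1550343 → 12476473/1550343
APPEND 46: p_6 = 46·12476473 + 889424 = 574807182, q_6 = 46·1550343 + 110521 = 71426299 → 574807182/71426299
APPEND 45: p_7 = 45·574807182 + 12476473 = 25878799663, q_7 = 45·71426299 + 1550343 = 3215733798 → 25878799663/3215733798
APPEND 32: p_8 = 32·25878799663 + 574807182 = 828696396398, q_8 = 32·3215733798 + 71426299 = 102974907835 → 828696396398/102974907835
APPEND 30: p_9 = 30·828696396398 + 25878799663 = 24886770691603, q_9 = 30·102974907835 + 3215733798 = 3092462968848 → 24886770691603/3092462968848
APPEND 31: p_10 = 31·24886770691603 + 828696396398 = 772318587836091, q_10 = 31·3092462968848 + 102974907835 = 95969326942123 → 772318587836091/95969326942123
APPEND 13: p_11 = 13·772318587836091 + 24886770691603 = 10065028412560786, q_11 = 13·95969326942123 + 3092462968848 = 1250693713216447 → 10065028412560786/1250693713216447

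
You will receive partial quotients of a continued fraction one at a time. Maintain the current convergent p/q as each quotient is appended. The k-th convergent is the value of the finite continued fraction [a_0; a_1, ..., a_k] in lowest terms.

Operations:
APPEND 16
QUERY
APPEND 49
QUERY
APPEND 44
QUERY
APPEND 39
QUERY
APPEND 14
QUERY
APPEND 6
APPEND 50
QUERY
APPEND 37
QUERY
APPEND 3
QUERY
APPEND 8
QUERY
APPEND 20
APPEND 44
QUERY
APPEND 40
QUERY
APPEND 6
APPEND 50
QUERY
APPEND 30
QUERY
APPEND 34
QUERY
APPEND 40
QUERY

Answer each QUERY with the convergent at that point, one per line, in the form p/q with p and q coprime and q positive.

APPEND 16: p_0 = 16·1 + 0 = 16, q_0 = 16·0 + 1 = 1 → 16/1
APPEND 49: p_1 = 49·16 + 1 = 785, q_1 = 49·1 + 0 = 49 → 785/49
APPEND 44: p_2 = 44·785 + 16 = 34556, q_2 = 44·49 + 1 = 2157 → 34556/2157
APPEND 39: p_3 = 39·34556 + 785 = 1348469, q_3 = 39·2157 + 49 = 84172 → 1348469/84172
APPEND 14: p_4 = 14·1348469 + 34556 = 18913122, q_4 = 14·84172 + 2157 = 1180565 → 18913122/1180565
APPEND 6: p_5 = 6·18913122 + 1348469 = 114827201, q_5 = 6·1180565 + 84172 = 7167562 → 114827201/7167562
APPEND 50: p_6 = 50·114827201 + 18913122 = 5760273172, q_6 = 50·7167562 + 1180565 = 359558665 → 5760273172/359558665
APPEND 37: p_7 = 37·5760273172 + 114827201 = 213244934565, q_7 = 37·359558665 + 7167562 = 13310838167 → 213244934565/13310838167
APPEND 3: p_8 = 3·213244934565 + 5760273172 = 645495076867, q_8 = 3·13310838167 + 359558665 = 40292073166 → 645495076867/40292073166
APPEND 8: p_9 = 8·645495076867 + 213244934565 = 5377205549501, q_9 = 8·40292073166 + 13310838167 = 335647423495 → 5377205549501/335647423495
APPEND 20: p_10 = 20·5377205549501 + 645495076867 = 108189606066887, q_10 = 20·335647423495 + 40292073166 = 6753240543066 → 108189606066887/6753240543066
APPEND 44: p_11 = 44·108189606066887 + 5377205549501 = 4765719872492529, q_11 = 44·6753240543066 + 335647423495 = 297478231318399 → 4765719872492529/297478231318399
APPEND 40: p_12 = 40·4765719872492529 + 108189606066887 = 190736984505768047, q_12 = 40·297478231318399 + 6753240543066 = 11905882493279026 → 190736984505768047/11905882493279026
APPEND 6: p_13 = 6·190736984505768047 + 4765719872492529 = 1149187626907100811, q_13 = 6·11905882493279026 + 297478231318399 = 71732773190992555 → 1149187626907100811/71732773190992555
APPEND 50: p_14 = 50·1149187626907100811 + 190736984505768047 = 57650118329860808597, q_14 = 50·71732773190992555 + 11905882493279026 = 3598544542042906776 → 57650118329860808597/3598544542042906776
APPEND 30: p_15 = 30·57650118329860808597 + 1149187626907100811 = 1730652737522731358721, q_15 = 30·3598544542042906776 + 71732773190992555 = 108028069034478195835 → 1730652737522731358721/108028069034478195835
APPEND 34: p_16 = 34·1730652737522731358721 + 57650118329860808597 = 58899843194102727005111, q_16 = 34·108028069034478195835 + 3598544542042906776 = 3676552891714301565166 → 58899843194102727005111/3676552891714301565166
APPEND 40: p_17 = 40·58899843194102727005111 + 1730652737522731358721 = 2357724380501631811563161, q_17 = 40·3676552891714301565166 + 108028069034478195835 = 147170143737606540802475 → 2357724380501631811563161/147170143737606540802475

16/1
785/49
34556/2157
1348469/84172
18913122/1180565
5760273172/359558665
213244934565/13310838167
645495076867/40292073166
5377205549501/335647423495
4765719872492529/297478231318399
190736984505768047/11905882493279026
57650118329860808597/3598544542042906776
1730652737522731358721/108028069034478195835
58899843194102727005111/3676552891714301565166
2357724380501631811563161/147170143737606540802475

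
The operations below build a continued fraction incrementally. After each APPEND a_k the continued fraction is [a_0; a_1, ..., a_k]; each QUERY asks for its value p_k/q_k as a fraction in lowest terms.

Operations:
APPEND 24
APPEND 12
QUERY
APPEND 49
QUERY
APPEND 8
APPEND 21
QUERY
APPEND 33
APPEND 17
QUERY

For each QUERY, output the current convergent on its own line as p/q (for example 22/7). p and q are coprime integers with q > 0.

APPEND 24: p_0 = 24·1 + 0 = 24, q_0 = 24·0 + 1 = 1 → 24/1
APPEND 12: p_1 = 12·24 + 1 = 289, q_1 = 12·1 + 0 = 12 → 289/12
APPEND 49: p_2 = 49·289 + 24 = 14185, q_2 = 49·12 + 1 = 589 → 14185/589
APPEND 8: p_3 = 8·14185 + 289 = 113769, q_3 = 8·589 + 12 = 4724 → 113769/4724
APPEND 21: p_4 = 21·113769 + 14185 = 2403334, q_4 = 21·4724 + 589 = 99793 → 2403334/99793
APPEND 33: p_5 = 33·2403334 + 113769 = 79423791, q_5 = 33·99793 + 4724 = 3297893 → 79423791/3297893
APPEND 17: p_6 = 17·79423791 + 2403334 = 1352607781, q_6 = 17·3297893 + 99793 = 56163974 → 1352607781/56163974

289/12
14185/589
2403334/99793
1352607781/56163974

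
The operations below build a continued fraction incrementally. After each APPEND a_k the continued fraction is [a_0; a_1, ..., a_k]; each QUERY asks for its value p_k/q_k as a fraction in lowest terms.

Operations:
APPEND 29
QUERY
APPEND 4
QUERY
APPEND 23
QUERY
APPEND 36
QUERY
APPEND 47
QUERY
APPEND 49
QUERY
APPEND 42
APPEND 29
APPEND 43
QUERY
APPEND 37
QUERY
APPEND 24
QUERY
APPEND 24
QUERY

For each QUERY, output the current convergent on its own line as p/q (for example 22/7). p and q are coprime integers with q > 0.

29/1
117/4
2720/93
98037/3352
4610459/157637
226010528/7727565
11862040141184/405577063311
439171125760751/15015775815715
10551969058399208/360784196640471
253686428527341743/8673836495187019

APPEND 29: p_0 = 29·1 + 0 = 29, q_0 = 29·0 + 1 = 1 → 29/1
APPEND 4: p_1 = 4·29 + 1 = 117, q_1 = 4·1 + 0 = 4 → 117/4
APPEND 23: p_2 = 23·117 + 29 = 2720, q_2 = 23·4 + 1 = 93 → 2720/93
APPEND 36: p_3 = 36·2720 + 117 = 98037, q_3 = 36·93 + 4 = 3352 → 98037/3352
APPEND 47: p_4 = 47·98037 + 2720 = 4610459, q_4 = 47·3352 + 93 = 157637 → 4610459/157637
APPEND 49: p_5 = 49·4610459 + 98037 = 226010528, q_5 = 49·157637 + 3352 = 7727565 → 226010528/7727565
APPEND 42: p_6 = 42·226010528 + 4610459 = 9497052635, q_6 = 42·7727565 + 157637 = 324715367 → 9497052635/324715367
APPEND 29: p_7 = 29·9497052635 + 226010528 = 275640536943, q_7 = 29·324715367 + 7727565 = 9424473208 → 275640536943/9424473208
APPEND 43: p_8 = 43·275640536943 + 9497052635 = 11862040141184, q_8 = 43·9424473208 + 324715367 = 405577063311 → 11862040141184/405577063311
APPEND 37: p_9 = 37·11862040141184 + 275640536943 = 439171125760751, q_9 = 37·405577063311 + 9424473208 = 15015775815715 → 439171125760751/15015775815715
APPEND 24: p_10 = 24·439171125760751 + 11862040141184 = 10551969058399208, q_10 = 24·15015775815715 + 405577063311 = 360784196640471 → 10551969058399208/360784196640471
APPEND 24: p_11 = 24·10551969058399208 + 439171125760751 = 253686428527341743, q_11 = 24·360784196640471 + 15015775815715 = 8673836495187019 → 253686428527341743/8673836495187019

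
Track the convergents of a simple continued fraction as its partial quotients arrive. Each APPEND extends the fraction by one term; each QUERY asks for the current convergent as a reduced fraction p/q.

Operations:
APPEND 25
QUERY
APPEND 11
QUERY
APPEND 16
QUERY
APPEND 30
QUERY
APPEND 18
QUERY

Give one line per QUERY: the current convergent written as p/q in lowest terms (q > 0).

25/1
276/11
4441/177
133506/5321
2407549/95955

APPEND 25: p_0 = 25·1 + 0 = 25, q_0 = 25·0 + 1 = 1 → 25/1
APPEND 11: p_1 = 11·25 + 1 = 276, q_1 = 11·1 + 0 = 11 → 276/11
APPEND 16: p_2 = 16·276 + 25 = 4441, q_2 = 16·11 + 1 = 177 → 4441/177
APPEND 30: p_3 = 30·4441 + 276 = 133506, q_3 = 30·177 + 11 = 5321 → 133506/5321
APPEND 18: p_4 = 18·133506 + 4441 = 2407549, q_4 = 18·5321 + 177 = 95955 → 2407549/95955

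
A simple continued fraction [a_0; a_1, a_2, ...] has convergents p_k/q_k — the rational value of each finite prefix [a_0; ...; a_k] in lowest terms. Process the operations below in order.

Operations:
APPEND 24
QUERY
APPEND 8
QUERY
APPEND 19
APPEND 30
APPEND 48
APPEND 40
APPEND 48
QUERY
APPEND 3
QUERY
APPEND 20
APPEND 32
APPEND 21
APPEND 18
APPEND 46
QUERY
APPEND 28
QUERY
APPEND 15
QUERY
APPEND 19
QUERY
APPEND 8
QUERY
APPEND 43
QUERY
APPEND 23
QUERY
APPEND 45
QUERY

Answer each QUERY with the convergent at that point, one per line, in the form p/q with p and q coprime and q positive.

APPEND 24: p_0 = 24·1 + 0 = 24, q_0 = 24·0 + 1 = 1 → 24/1
APPEND 8: p_1 = 8·24 + 1 = 193, q_1 = 8·1 + 0 = 8 → 193/8
APPEND 19: p_2 = 19·193 + 24 = 3691, q_2 = 19·8 + 1 = 153 → 3691/153
APPEND 30: p_3 = 30·3691 + 193 = 110923, q_3 = 30·153 + 8 = 4598 → 110923/4598
APPEND 48: p_4 = 48·110923 + 3691 = 5327995, q_4 = 48·4598 + 153 = 220857 → 5327995/220857
APPEND 40: p_5 = 40·5327995 + 110923 = 213230723, q_5 = 40·220857 + 4598 = 8838878 → 213230723/8838878
APPEND 48: p_6 = 48·213230723 + 5327995 = 10240402699, q_6 = 48·8838878 + 220857 = 424487001 → 10240402699/424487001
APPEND 3: p_7 = 3·10240402699 + 213230723 = 30934438820, q_7 = 3·424487001 + 8838878 = 1282299881 → 30934438820/1282299881
APPEND 20: p_8 = 20·30934438820 + 10240402699 = 628929179099, q_8 = 20·1282299881 + 424487001 = 26070484621 → 628929179099/26070484621
APPEND 32: p_9 = 32·628929179099 + 30934438820 = 20156668169988, q_9 = 32·26070484621 + 1282299881 = 835537807753 → 20156668169988/835537807753
APPEND 21: p_10 = 21·20156668169988 + 628929179099 = 423918960748847, q_10 = 21·835537807753 + 26070484621 = 17572364447434 → 423918960748847/17572364447434
APPEND 18: p_11 = 18·423918960748847 + 20156668169988 = 7650697961649234, q_11 = 18·17572364447434 + 835537807753 = 317138097861565 → 7650697961649234/317138097861565
APPEND 46: p_12 = 46·7650697961649234 + 423918960748847 = 352356025196613611, q_12 = 46·317138097861565 + 17572364447434 = 14605924866079424 → 352356025196613611/14605924866079424
APPEND 28: p_13 = 28·352356025196613611 + 7650697961649234 = 9873619403466830342, q_13 = 28·14605924866079424 + 317138097861565 = 409283034348085437 → 9873619403466830342/409283034348085437
APPEND 15: p_14 = 15·9873619403466830342 + 352356025196613611 = 148456647077199068741, q_14 = 15·409283034348085437 + 14605924866079424 = 6153851440087360979 → 148456647077199068741/6153851440087360979
APPEND 19: p_15 = 19·148456647077199068741 + 9873619403466830342 = 2830549913870249136421, q_15 = 19·6153851440087360979 + 409283034348085437 = 117332460396007944038 → 2830549913870249136421/117332460396007944038
APPEND 8: p_16 = 8·2830549913870249136421 + 148456647077199068741 = 22792855958039192160109, q_16 = 8·117332460396007944038 + 6153851440087360979 = 944813534608150913283 → 22792855958039192160109/944813534608150913283
APPEND 43: p_17 = 43·22792855958039192160109 + 2830549913870249136421 = 982923356109555512021108, q_17 = 43·944813534608150913283 + 117332460396007944038 = 40744314448546497215207 → 982923356109555512021108/40744314448546497215207
APPEND 23: p_18 = 23·982923356109555512021108 + 22792855958039192160109 = 22630030046477815968645593, q_18 = 23·40744314448546497215207 + 944813534608150913283 = 938064045851177586863044 → 22630030046477815968645593/938064045851177586863044
APPEND 45: p_19 = 45·22630030046477815968645593 + 982923356109555512021108 = 1019334275447611274101072793, q_19 = 45·938064045851177586863044 + 40744314448546497215207 = 42253626377751537906052187 → 1019334275447611274101072793/42253626377751537906052187

24/1
193/8
10240402699/424487001
30934438820/1282299881
352356025196613611/14605924866079424
9873619403466830342/409283034348085437
148456647077199068741/6153851440087360979
2830549913870249136421/117332460396007944038
22792855958039192160109/944813534608150913283
982923356109555512021108/40744314448546497215207
22630030046477815968645593/938064045851177586863044
1019334275447611274101072793/42253626377751537906052187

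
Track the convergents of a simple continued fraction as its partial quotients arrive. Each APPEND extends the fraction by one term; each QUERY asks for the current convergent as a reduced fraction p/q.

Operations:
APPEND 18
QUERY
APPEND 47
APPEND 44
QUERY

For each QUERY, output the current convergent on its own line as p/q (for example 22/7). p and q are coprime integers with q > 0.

APPEND 18: p_0 = 18·1 + 0 = 18, q_0 = 18·0 + 1 = 1 → 18/1
APPEND 47: p_1 = 47·18 + 1 = 847, q_1 = 47·1 + 0 = 47 → 847/47
APPEND 44: p_2 = 44·847 + 18 = 37286, q_2 = 44·47 + 1 = 2069 → 37286/2069

18/1
37286/2069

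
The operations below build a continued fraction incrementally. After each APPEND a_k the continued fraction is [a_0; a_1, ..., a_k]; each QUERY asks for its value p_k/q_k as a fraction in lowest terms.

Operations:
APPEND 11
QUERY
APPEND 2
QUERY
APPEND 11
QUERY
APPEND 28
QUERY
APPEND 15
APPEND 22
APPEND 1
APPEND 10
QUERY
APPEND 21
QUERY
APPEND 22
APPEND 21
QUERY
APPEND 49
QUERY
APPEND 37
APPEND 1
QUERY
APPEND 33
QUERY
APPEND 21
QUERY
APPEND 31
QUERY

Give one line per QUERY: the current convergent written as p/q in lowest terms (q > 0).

APPEND 11: p_0 = 11·1 + 0 = 11, q_0 = 11·0 + 1 = 1 → 11/1
APPEND 2: p_1 = 2·11 + 1 = 23, q_1 = 2·1 + 0 = 2 → 23/2
APPEND 11: p_2 = 11·23 + 11 = 264, q_2 = 11·2 + 1 = 23 → 264/23
APPEND 28: p_3 = 28·264 + 23 = 7415, q_3 = 28·23 + 2 = 646 → 7415/646
APPEND 15: p_4 = 15·7415 + 264 = 111489, q_4 = 15·646 + 23 = 9713 → 111489/9713
APPEND 22: p_5 = 22·111489 + 7415 = 2460173, q_5 = 22·9713 + 646 = 214332 → 2460173/214332
APPEND 1: p_6 = 1·2460173 + 111489 = 2571662, q_6 = 1·214332 + 9713 = 224045 → 2571662/224045
APPEND 10: p_7 = 10·2571662 + 2460173 = 28176793, q_7 = 10·224045 + 214332 = 2454782 → 28176793/2454782
APPEND 21: p_8 = 21·28176793 + 2571662 = 594284315, q_8 = 21·2454782 + 224045 = 51774467 → 594284315/51774467
APPEND 22: p_9 = 22·594284315 + 28176793 = 13102431723, q_9 = 22·51774467 + 2454782 = 1141493056 → 13102431723/1141493056
APPEND 21: p_10 = 21·13102431723 + 594284315 = 275745350498, q_10 = 21·1141493056 + 51774467 = 24023128643 → 275745350498/24023128643
APPEND 49: p_11 = 49·275745350498 + 13102431723 = 13524624606125, q_11 = 49·24023128643 + 1141493056 = 1178274796563 → 13524624606125/1178274796563
APPEND 37: p_12 = 37·13524624606125 + 275745350498 = 500686855777123, q_12 = 37·1178274796563 + 24023128643 = 43620190601474 → 500686855777123/43620190601474
APPEND 1: p_13 = 1·500686855777123 + 13524624606125 = 514211480383248, q_13 = 1·43620190601474 + 1178274796563 = 44798465398037 → 514211480383248/44798465398037
APPEND 33: p_14 = 33·514211480383248 + 500686855777123 = 17469665708424307, q_14 = 33·44798465398037 + 43620190601474 = 1521969548736695 → 17469665708424307/1521969548736695
APPEND 21: p_15 = 21·17469665708424307 + 514211480383248 = 367377191357293695, q_15 = 21·1521969548736695 + 44798465398037 = 32006158988868632 → 367377191357293695/32006158988868632
APPEND 31: p_16 = 31·367377191357293695 + 17469665708424307 = 11406162597784528852, q_16 = 31·32006158988868632 + 1521969548736695 = 993712898203664287 → 11406162597784528852/993712898203664287

11/1
23/2
264/23
7415/646
28176793/2454782
594284315/51774467
275745350498/24023128643
13524624606125/1178274796563
514211480383248/44798465398037
17469665708424307/1521969548736695
367377191357293695/32006158988868632
11406162597784528852/993712898203664287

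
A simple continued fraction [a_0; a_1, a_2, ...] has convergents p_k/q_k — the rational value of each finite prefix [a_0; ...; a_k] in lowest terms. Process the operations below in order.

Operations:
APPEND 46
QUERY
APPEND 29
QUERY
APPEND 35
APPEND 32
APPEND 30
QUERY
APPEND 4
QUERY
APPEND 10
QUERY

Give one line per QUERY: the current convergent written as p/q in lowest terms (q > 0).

46/1
1335/29
44986981/977246
181445931/3941525
1859446291/40392496

APPEND 46: p_0 = 46·1 + 0 = 46, q_0 = 46·0 + 1 = 1 → 46/1
APPEND 29: p_1 = 29·46 + 1 = 1335, q_1 = 29·1 + 0 = 29 → 1335/29
APPEND 35: p_2 = 35·1335 + 46 = 46771, q_2 = 35·29 + 1 = 1016 → 46771/1016
APPEND 32: p_3 = 32·46771 + 1335 = 1498007, q_3 = 32·1016 + 29 = 32541 → 1498007/32541
APPEND 30: p_4 = 30·1498007 + 46771 = 44986981, q_4 = 30·32541 + 1016 = 977246 → 44986981/977246
APPEND 4: p_5 = 4·44986981 + 1498007 = 181445931, q_5 = 4·977246 + 32541 = 3941525 → 181445931/3941525
APPEND 10: p_6 = 10·181445931 + 44986981 = 1859446291, q_6 = 10·3941525 + 977246 = 40392496 → 1859446291/40392496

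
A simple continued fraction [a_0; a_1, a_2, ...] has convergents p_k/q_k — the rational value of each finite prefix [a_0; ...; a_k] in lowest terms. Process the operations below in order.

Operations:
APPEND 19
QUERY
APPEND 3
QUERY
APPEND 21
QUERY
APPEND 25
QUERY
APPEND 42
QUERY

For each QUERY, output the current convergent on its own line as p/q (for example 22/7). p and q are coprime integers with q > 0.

19/1
58/3
1237/64
30983/1603
1302523/67390

APPEND 19: p_0 = 19·1 + 0 = 19, q_0 = 19·0 + 1 = 1 → 19/1
APPEND 3: p_1 = 3·19 + 1 = 58, q_1 = 3·1 + 0 = 3 → 58/3
APPEND 21: p_2 = 21·58 + 19 = 1237, q_2 = 21·3 + 1 = 64 → 1237/64
APPEND 25: p_3 = 25·1237 + 58 = 30983, q_3 = 25·64 + 3 = 1603 → 30983/1603
APPEND 42: p_4 = 42·30983 + 1237 = 1302523, q_4 = 42·1603 + 64 = 67390 → 1302523/67390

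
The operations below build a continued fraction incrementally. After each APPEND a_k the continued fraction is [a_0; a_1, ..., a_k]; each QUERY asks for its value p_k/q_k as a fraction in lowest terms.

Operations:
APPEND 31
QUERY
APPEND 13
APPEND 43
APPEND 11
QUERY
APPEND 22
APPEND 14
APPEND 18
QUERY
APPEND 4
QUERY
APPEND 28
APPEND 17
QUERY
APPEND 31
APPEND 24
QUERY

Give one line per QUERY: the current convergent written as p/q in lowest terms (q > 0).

APPEND 31: p_0 = 31·1 + 0 = 31, q_0 = 31·0 + 1 = 1 → 31/1
APPEND 13: p_1 = 13·31 + 1 = 404, q_1 = 13·1 + 0 = 13 → 404/13
APPEND 43: p_2 = 43·404 + 31 = 17403, q_2 = 43·13 + 1 = 560 → 17403/560
APPEND 11: p_3 = 11·17403 + 404 = 191837, q_3 = 11·560 + 13 = 6173 → 191837/6173
APPEND 22: p_4 = 22·191837 + 17403 = 4237817, q_4 = 22·6173 + 560 = 136366 → 4237817/136366
APPEND 14: p_5 = 14·4237817 + 191837 = 59521275, q_5 = 14·136366 + 6173 = 1915297 → 59521275/1915297
APPEND 18: p_6 = 18·59521275 + 4237817 = 1075620767, q_6 = 18·1915297 + 136366 = 34611712 → 1075620767/34611712
APPEND 4: p_7 = 4·1075620767 + 59521275 = 4362004343, q_7 = 4·34611712 + 1915297 = 140362145 → 4362004343/140362145
APPEND 28: p_8 = 28·4362004343 + 1075620767 = 123211742371, q_8 = 28·140362145 + 34611712 = 3964751772 → 123211742371/3964751772
APPEND 17: p_9 = 17·123211742371 + 4362004343 = 2098961624650, q_9 = 17·3964751772 + 140362145 = 67541142269 → 2098961624650/67541142269
APPEND 31: p_10 = 31·2098961624650 + 123211742371 = 65191022106521, q_10 = 31·67541142269 + 3964751772 = 2097740162111 → 65191022106521/2097740162111
APPEND 24: p_11 = 24·65191022106521 + 2098961624650 = 1566683492181154, q_11 = 24·2097740162111 + 67541142269 = 50413305032933 → 1566683492181154/50413305032933

31/1
191837/6173
1075620767/34611712
4362004343/140362145
2098961624650/67541142269
1566683492181154/50413305032933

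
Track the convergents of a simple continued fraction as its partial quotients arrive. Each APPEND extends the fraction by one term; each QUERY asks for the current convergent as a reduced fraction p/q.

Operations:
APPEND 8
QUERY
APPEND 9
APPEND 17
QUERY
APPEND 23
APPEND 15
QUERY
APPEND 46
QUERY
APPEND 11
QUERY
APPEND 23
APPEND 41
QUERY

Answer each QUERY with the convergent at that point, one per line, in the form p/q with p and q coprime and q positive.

APPEND 8: p_0 = 8·1 + 0 = 8, q_0 = 8·0 + 1 = 1 → 8/1
APPEND 9: p_1 = 9·8 + 1 = 73, q_1 = 9·1 + 0 = 9 → 73/9
APPEND 17: p_2 = 17·73 + 8 = 1249, q_2 = 17·9 + 1 = 154 → 1249/154
APPEND 23: p_3 = 23·1249 + 73 = 28800, q_3 = 23·154 + 9 = 3551 → 28800/3551
APPEND 15: p_4 = 15·28800 + 1249 = 433249, q_4 = 15·3551 + 154 = 53419 → 433249/53419
APPEND 46: p_5 = 46·433249 + 28800 = 19958254, q_5 = 46·53419 + 3551 = 2460825 → 19958254/2460825
APPEND 11: p_6 = 11·19958254 + 433249 = 219974043, q_6 = 11·2460825 + 53419 = 27122494 → 219974043/27122494
APPEND 23: p_7 = 23·219974043 + 19958254 = 5079361243, q_7 = 23·27122494 + 2460825 = 626278187 → 5079361243/626278187
APPEND 41: p_8 = 41·5079361243 + 219974043 = 208473785006, q_8 = 41·626278187 + 27122494 = 25704528161 → 208473785006/25704528161

8/1
1249/154
433249/53419
19958254/2460825
219974043/27122494
208473785006/25704528161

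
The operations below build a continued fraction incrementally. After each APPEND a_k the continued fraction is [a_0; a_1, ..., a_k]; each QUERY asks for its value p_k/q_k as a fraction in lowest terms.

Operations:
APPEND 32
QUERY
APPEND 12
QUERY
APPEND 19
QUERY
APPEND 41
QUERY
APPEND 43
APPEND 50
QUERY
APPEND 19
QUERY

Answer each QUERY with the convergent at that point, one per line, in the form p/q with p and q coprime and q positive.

32/1
385/12
7347/229
301612/9401
649134762/20233001
12346537141/384831491

APPEND 32: p_0 = 32·1 + 0 = 32, q_0 = 32·0 + 1 = 1 → 32/1
APPEND 12: p_1 = 12·32 + 1 = 385, q_1 = 12·1 + 0 = 12 → 385/12
APPEND 19: p_2 = 19·385 + 32 = 7347, q_2 = 19·12 + 1 = 229 → 7347/229
APPEND 41: p_3 = 41·7347 + 385 = 301612, q_3 = 41·229 + 12 = 9401 → 301612/9401
APPEND 43: p_4 = 43·301612 + 7347 = 12976663, q_4 = 43·9401 + 229 = 404472 → 12976663/404472
APPEND 50: p_5 = 50·12976663 + 301612 = 649134762, q_5 = 50·404472 + 9401 = 20233001 → 649134762/20233001
APPEND 19: p_6 = 19·649134762 + 12976663 = 12346537141, q_6 = 19·20233001 + 404472 = 384831491 → 12346537141/384831491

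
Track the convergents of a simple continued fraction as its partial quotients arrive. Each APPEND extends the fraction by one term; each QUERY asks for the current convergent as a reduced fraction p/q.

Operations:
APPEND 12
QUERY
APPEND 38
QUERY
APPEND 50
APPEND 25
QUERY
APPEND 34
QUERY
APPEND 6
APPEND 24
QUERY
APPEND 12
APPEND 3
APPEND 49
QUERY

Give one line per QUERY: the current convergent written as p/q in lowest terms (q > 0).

12/1
457/38
572007/47563
19471100/1619043
2837037668/235902747
5194968737936/431967262783

APPEND 12: p_0 = 12·1 + 0 = 12, q_0 = 12·0 + 1 = 1 → 12/1
APPEND 38: p_1 = 38·12 + 1 = 457, q_1 = 38·1 + 0 = 38 → 457/38
APPEND 50: p_2 = 50·457 + 12 = 22862, q_2 = 50·38 + 1 = 1901 → 22862/1901
APPEND 25: p_3 = 25·22862 + 457 = 572007, q_3 = 25·1901 + 38 = 47563 → 572007/47563
APPEND 34: p_4 = 34·572007 + 22862 = 19471100, q_4 = 34·47563 + 1901 = 1619043 → 19471100/1619043
APPEND 6: p_5 = 6·19471100 + 572007 = 117398607, q_5 = 6·1619043 + 47563 = 9761821 → 117398607/9761821
APPEND 24: p_6 = 24·117398607 + 19471100 = 2837037668, q_6 = 24·9761821 + 1619043 = 235902747 → 2837037668/235902747
APPEND 12: p_7 = 12·2837037668 + 117398607 = 34161850623, q_7 = 12·235902747 + 9761821 = 2840594785 → 34161850623/2840594785
APPEND 3: p_8 = 3·34161850623 + 2837037668 = 105322589537, q_8 = 3·2840594785 + 235902747 = 8757687102 → 105322589537/8757687102
APPEND 49: p_9 = 49·105322589537 + 34161850623 = 5194968737936, q_9 = 49·8757687102 + 2840594785 = 431967262783 → 5194968737936/431967262783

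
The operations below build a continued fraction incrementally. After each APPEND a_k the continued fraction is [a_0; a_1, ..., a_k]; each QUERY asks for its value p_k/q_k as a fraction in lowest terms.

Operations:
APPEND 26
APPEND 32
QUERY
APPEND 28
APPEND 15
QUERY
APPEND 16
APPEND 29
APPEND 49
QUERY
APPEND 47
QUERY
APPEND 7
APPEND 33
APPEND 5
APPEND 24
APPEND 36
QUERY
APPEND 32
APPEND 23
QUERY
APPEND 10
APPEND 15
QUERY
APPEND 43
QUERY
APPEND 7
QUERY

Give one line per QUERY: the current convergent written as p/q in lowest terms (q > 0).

833/32
351083/13487
8038247183/308792621
377961548346/14519550655
385855670988057596/14822806671596723
284621865764775626725/10933867785167267262
43163273041411850658820/1658135151850580619957
1858879317525752716664733/71409624948512660881664
13055318495721680867311951/501525509791439206791605

APPEND 26: p_0 = 26·1 + 0 = 26, q_0 = 26·0 + 1 = 1 → 26/1
APPEND 32: p_1 = 32·26 + 1 = 833, q_1 = 32·1 + 0 = 32 → 833/32
APPEND 28: p_2 = 28·833 + 26 = 23350, q_2 = 28·32 + 1 = 897 → 23350/897
APPEND 15: p_3 = 15·23350 + 833 = 351083, q_3 = 15·897 + 32 = 13487 → 351083/13487
APPEND 16: p_4 = 16·351083 + 23350 = 5640678, q_4 = 16·13487 + 897 = 216689 → 5640678/216689
APPEND 29: p_5 = 29·5640678 + 351083 = 163930745, q_5 = 29·216689 + 13487 = 6297468 → 163930745/6297468
APPEND 49: p_6 = 49·163930745 + 5640678 = 8038247183, q_6 = 49·6297468 + 216689 = 308792621 → 8038247183/308792621
APPEND 47: p_7 = 47·8038247183 + 163930745 = 377961548346, q_7 = 47·308792621 + 6297468 = 14519550655 → 377961548346/14519550655
APPEND 7: p_8 = 7·377961548346 + 8038247183 = 2653769085605, q_8 = 7·14519550655 + 308792621 = 101945647206 → 2653769085605/101945647206
APPEND 33: p_9 = 33·2653769085605 + 377961548346 = 87952341373311, q_9 = 33·101945647206 + 14519550655 = 3378725908453 → 87952341373311/3378725908453
APPEND 5: p_10 = 5·87952341373311 + 2653769085605 = 442415475952160, q_10 = 5·3378725908453 + 101945647206 = 16995575189471 → 442415475952160/16995575189471
APPEND 24: p_11 = 24·442415475952160 + 87952341373311 = 10705923764225151, q_11 = 24·16995575189471 + 3378725908453 = 411272530455757 → 10705923764225151/411272530455757
APPEND 36: p_12 = 36·10705923764225151 + 442415475952160 = 385855670988057596, q_12 = 36·411272530455757 + 16995575189471 = 14822806671596723 → 385855670988057596/14822806671596723
APPEND 32: p_13 = 32·385855670988057596 + 10705923764225151 = 12358087395382068223, q_13 = 32·14822806671596723 + 411272530455757 = 474741086021550893 → 12358087395382068223/474741086021550893
APPEND 23: p_14 = 23·12358087395382068223 + 385855670988057596 = 284621865764775626725, q_14 = 23·474741086021550893 + 14822806671596723 = 10933867785167267262 → 284621865764775626725/10933867785167267262
APPEND 10: p_15 = 10·284621865764775626725 + 12358087395382068223 = 2858576745043138335473, q_15 = 10·10933867785167267262 + 474741086021550893 = 109813418937694223513 → 2858576745043138335473/109813418937694223513
APPEND 15: p_16 = 15·2858576745043138335473 + 284621865764775626725 = 43163273041411850658820, q_16 = 15·109813418937694223513 + 10933867785167267262 = 1658135151850580619957 → 43163273041411850658820/1658135151850580619957
APPEND 43: p_17 = 43·43163273041411850658820 + 2858576745043138335473 = 1858879317525752716664733, q_17 = 43·1658135151850580619957 + 109813418937694223513 = 71409624948512660881664 → 1858879317525752716664733/71409624948512660881664
APPEND 7: p_18 = 7·1858879317525752716664733 + 43163273041411850658820 = 13055318495721680867311951, q_18 = 7·71409624948512660881664 + 1658135151850580619957 = 501525509791439206791605 → 13055318495721680867311951/501525509791439206791605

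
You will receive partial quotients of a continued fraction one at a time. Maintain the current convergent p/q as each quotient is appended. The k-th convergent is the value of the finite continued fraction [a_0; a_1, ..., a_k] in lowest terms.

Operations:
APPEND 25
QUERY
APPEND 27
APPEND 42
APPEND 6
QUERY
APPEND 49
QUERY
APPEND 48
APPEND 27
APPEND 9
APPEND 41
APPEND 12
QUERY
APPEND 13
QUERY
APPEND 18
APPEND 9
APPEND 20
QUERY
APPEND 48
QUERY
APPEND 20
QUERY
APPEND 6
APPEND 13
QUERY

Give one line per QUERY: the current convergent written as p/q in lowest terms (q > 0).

APPEND 25: p_0 = 25·1 + 0 = 25, q_0 = 25·0 + 1 = 1 → 25/1
APPEND 27: p_1 = 27·25 + 1 = 676, q_1 = 27·1 + 0 = 27 → 676/27
APPEND 42: p_2 = 42·676 + 25 = 28417, q_2 = 42·27 + 1 = 1135 → 28417/1135
APPEND 6: p_3 = 6·28417 + 676 = 171178, q_3 = 6·1135 + 27 = 6837 → 171178/6837
APPEND 49: p_4 = 49·171178 + 28417 = 8416139, q_4 = 49·6837 + 1135 = 336148 → 8416139/336148
APPEND 48: p_5 = 48·8416139 + 171178 = 404145850, q_5 = 48·336148 + 6837 = 16141941 → 404145850/16141941
APPEND 27: p_6 = 27·404145850 + 8416139 = 10920354089, q_6 = 27·16141941 + 336148 = 436168555 → 10920354089/436168555
APPEND 9: p_7 = 9·10920354089 + 404145850 = 98687332651, q_7 = 9·436168555 + 16141941 = 3941658936 → 98687332651/3941658936
APPEND 41: p_8 = 41·98687332651 + 10920354089 = 4057100992780, q_8 = 41·3941658936 + 436168555 = 162044184931 → 4057100992780/162044184931
APPEND 12: p_9 = 12·4057100992780 + 98687332651 = 48783899246011, q_9 = 12·162044184931 + 3941658936 = 1948471878108 → 48783899246011/1948471878108
APPEND 13: p_10 = 13·48783899246011 + 4057100992780 = 638247791190923, q_10 = 13·1948471878108 + 162044184931 = 25492178600335 → 638247791190923/25492178600335
APPEND 18: p_11 = 18·638247791190923 + 48783899246011 = 11537244140682625, q_11 = 18·25492178600335 + 1948471878108 = 460807686684138 → 11537244140682625/460807686684138
APPEND 9: p_12 = 9·11537244140682625 + 638247791190923 = 104473445057334548, q_12 = 9·460807686684138 + 25492178600335 = 4172761358757577 → 104473445057334548/4172761358757577
APPEND 20: p_13 = 20·104473445057334548 + 11537244140682625 = 2101006145287373585, q_13 = 20·4172761358757577 + 460807686684138 = 83916034861835678 → 2101006145287373585/83916034861835678
APPEND 48: p_14 = 48·2101006145287373585 + 104473445057334548 = 100952768418851266628, q_14 = 48·83916034861835678 + 4172761358757577 = 4032142434726870121 → 100952768418851266628/4032142434726870121
APPEND 20: p_15 = 20·100952768418851266628 + 2101006145287373585 = 2021156374522312706145, q_15 = 20·4032142434726870121 + 83916034861835678 = 80726764729399238098 → 2021156374522312706145/80726764729399238098
APPEND 6: p_16 = 6·2021156374522312706145 + 100952768418851266628 = 12227891015552727503498, q_16 = 6·80726764729399238098 + 4032142434726870121 = 488392730811122298709 → 12227891015552727503498/488392730811122298709
APPEND 13: p_17 = 13·12227891015552727503498 + 2021156374522312706145 = 160983739576707770251619, q_17 = 13·488392730811122298709 + 80726764729399238098 = 6429832265273989121315 → 160983739576707770251619/6429832265273989121315

25/1
171178/6837
8416139/336148
48783899246011/1948471878108
638247791190923/25492178600335
2101006145287373585/83916034861835678
100952768418851266628/4032142434726870121
2021156374522312706145/80726764729399238098
160983739576707770251619/6429832265273989121315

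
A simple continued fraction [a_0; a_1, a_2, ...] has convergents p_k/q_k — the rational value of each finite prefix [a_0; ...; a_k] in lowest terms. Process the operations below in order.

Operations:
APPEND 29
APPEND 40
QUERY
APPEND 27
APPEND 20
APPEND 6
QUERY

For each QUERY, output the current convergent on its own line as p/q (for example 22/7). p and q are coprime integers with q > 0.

APPEND 29: p_0 = 29·1 + 0 = 29, q_0 = 29·0 + 1 = 1 → 29/1
APPEND 40: p_1 = 40·29 + 1 = 1161, q_1 = 40·1 + 0 = 40 → 1161/40
APPEND 27: p_2 = 27·1161 + 29 = 31376, q_2 = 27·40 + 1 = 1081 → 31376/1081
APPEND 20: p_3 = 20·31376 + 1161 = 628681, q_3 = 20·1081 + 40 = 21660 → 628681/21660
APPEND 6: p_4 = 6·628681 + 31376 = 3803462, q_4 = 6·21660 + 1081 = 131041 → 3803462/131041

1161/40
3803462/131041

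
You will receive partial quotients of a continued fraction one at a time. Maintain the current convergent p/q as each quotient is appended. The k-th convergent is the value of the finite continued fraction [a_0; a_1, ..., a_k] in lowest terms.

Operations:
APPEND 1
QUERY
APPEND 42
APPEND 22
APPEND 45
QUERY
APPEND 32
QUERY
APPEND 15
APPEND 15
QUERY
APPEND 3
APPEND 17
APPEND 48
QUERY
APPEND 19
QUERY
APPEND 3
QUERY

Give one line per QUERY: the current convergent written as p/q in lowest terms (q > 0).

1/1
42658/41667
1366003/1334269
309356548/302169799
789857231803/771507836235
15023723000704/14674702664947
45861026233915/44795615831076

APPEND 1: p_0 = 1·1 + 0 = 1, q_0 = 1·0 + 1 = 1 → 1/1
APPEND 42: p_1 = 42·1 + 1 = 43, q_1 = 42·1 + 0 = 42 → 43/42
APPEND 22: p_2 = 22·43 + 1 = 947, q_2 = 22·42 + 1 = 925 → 947/925
APPEND 45: p_3 = 45·947 + 43 = 42658, q_3 = 45·925 + 42 = 41667 → 42658/41667
APPEND 32: p_4 = 32·42658 + 947 = 1366003, q_4 = 32·41667 + 925 = 1334269 → 1366003/1334269
APPEND 15: p_5 = 15·1366003 + 42658 = 20532703, q_5 = 15·1334269 + 41667 = 20055702 → 20532703/20055702
APPEND 15: p_6 = 15·20532703 + 1366003 = 309356548, q_6 = 15·20055702 + 1334269 = 302169799 → 309356548/302169799
APPEND 3: p_7 = 3·309356548 + 20532703 = 948602347, q_7 = 3·302169799 + 20055702 = 926565099 → 948602347/926565099
APPEND 17: p_8 = 17·948602347 + 309356548 = 16435596447, q_8 = 17·926565099 + 302169799 = 16053776482 → 16435596447/16053776482
APPEND 48: p_9 = 48·16435596447 + 948602347 = 789857231803, q_9 = 48·16053776482 + 926565099 = 771507836235 → 789857231803/771507836235
APPEND 19: p_10 = 19·789857231803 + 16435596447 = 15023723000704, q_10 = 19·771507836235 + 16053776482 = 14674702664947 → 15023723000704/14674702664947
APPEND 3: p_11 = 3·15023723000704 + 789857231803 = 45861026233915, q_11 = 3·14674702664947 + 771507836235 = 44795615831076 → 45861026233915/44795615831076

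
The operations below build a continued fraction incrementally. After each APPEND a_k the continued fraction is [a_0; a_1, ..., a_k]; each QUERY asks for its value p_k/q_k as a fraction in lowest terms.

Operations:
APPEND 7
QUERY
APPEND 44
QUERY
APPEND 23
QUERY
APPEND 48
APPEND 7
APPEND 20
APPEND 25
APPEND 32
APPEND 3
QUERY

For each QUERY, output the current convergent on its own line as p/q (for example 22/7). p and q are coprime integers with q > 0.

7/1
309/44
7114/1013
117586256985/16743727577

APPEND 7: p_0 = 7·1 + 0 = 7, q_0 = 7·0 + 1 = 1 → 7/1
APPEND 44: p_1 = 44·7 + 1 = 309, q_1 = 44·1 + 0 = 44 → 309/44
APPEND 23: p_2 = 23·309 + 7 = 7114, q_2 = 23·44 + 1 = 1013 → 7114/1013
APPEND 48: p_3 = 48·7114 + 309 = 341781, q_3 = 48·1013 + 44 = 48668 → 341781/48668
APPEND 7: p_4 = 7·341781 + 7114 = 2399581, q_4 = 7·48668 + 1013 = 341689 → 2399581/341689
APPEND 20: p_5 = 20·2399581 + 341781 = 48333401, q_5 = 20·341689 + 48668 = 6882448 → 48333401/6882448
APPEND 25: p_6 = 25·48333401 + 2399581 = 1210734606, q_6 = 25·6882448 + 341689 = 172402889 → 1210734606/172402889
APPEND 32: p_7 = 32·1210734606 + 48333401 = 38791840793, q_7 = 32·172402889 + 6882448 = 5523774896 → 38791840793/5523774896
APPEND 3: p_8 = 3·38791840793 + 1210734606 = 117586256985, q_8 = 3·5523774896 + 172402889 = 16743727577 → 117586256985/16743727577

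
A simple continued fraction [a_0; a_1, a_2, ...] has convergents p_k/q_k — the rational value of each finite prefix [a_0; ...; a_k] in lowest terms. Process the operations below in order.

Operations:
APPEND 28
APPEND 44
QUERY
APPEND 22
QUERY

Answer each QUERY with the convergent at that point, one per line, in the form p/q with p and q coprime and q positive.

APPEND 28: p_0 = 28·1 + 0 = 28, q_0 = 28·0 + 1 = 1 → 28/1
APPEND 44: p_1 = 44·28 + 1 = 1233, q_1 = 44·1 + 0 = 44 → 1233/44
APPEND 22: p_2 = 22·1233 + 28 = 27154, q_2 = 22·44 + 1 = 969 → 27154/969

1233/44
27154/969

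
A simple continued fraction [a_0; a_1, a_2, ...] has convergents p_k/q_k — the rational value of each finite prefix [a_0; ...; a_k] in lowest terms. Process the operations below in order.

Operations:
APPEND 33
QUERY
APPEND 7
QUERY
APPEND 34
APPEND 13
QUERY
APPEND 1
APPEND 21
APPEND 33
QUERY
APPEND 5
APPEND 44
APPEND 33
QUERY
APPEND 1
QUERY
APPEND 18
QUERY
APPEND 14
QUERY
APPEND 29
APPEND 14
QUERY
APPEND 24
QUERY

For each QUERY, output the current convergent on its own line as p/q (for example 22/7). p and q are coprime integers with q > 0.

33/1
232/7
103205/3114
80527209/2429744
591228315785/17839106443
609132050418/18379315055
11555605223309/348666777433
162387605176744/4899714199117
66253533780061134/1999065013924681
1594805606876816101/48120000712744170

APPEND 33: p_0 = 33·1 + 0 = 33, q_0 = 33·0 + 1 = 1 → 33/1
APPEND 7: p_1 = 7·33 + 1 = 232, q_1 = 7·1 + 0 = 7 → 232/7
APPEND 34: p_2 = 34·232 + 33 = 7921, q_2 = 34·7 + 1 = 239 → 7921/239
APPEND 13: p_3 = 13·7921 + 232 = 103205, q_3 = 13·239 + 7 = 3114 → 103205/3114
APPEND 1: p_4 = 1·103205 + 7921 = 111126, q_4 = 1·3114 + 239 = 3353 → 111126/3353
APPEND 21: p_5 = 21·111126 + 103205 = 2436851, q_5 = 21·3353 + 3114 = 73527 → 2436851/73527
APPEND 33: p_6 = 33·2436851 + 111126 = 80527209, q_6 = 33·73527 + 3353 = 2429744 → 80527209/2429744
APPEND 5: p_7 = 5·80527209 + 2436851 = 405072896, q_7 = 5·2429744 + 73527 = 12222247 → 405072896/12222247
APPEND 44: p_8 = 44·405072896 + 80527209 = 17903734633, q_8 = 44·12222247 + 2429744 = 540208612 → 17903734633/540208612
APPEND 33: p_9 = 33·17903734633 + 405072896 = 591228315785, q_9 = 33·540208612 + 12222247 = 17839106443 → 591228315785/17839106443
APPEND 1: p_10 = 1·591228315785 + 17903734633 = 609132050418, q_10 = 1·17839106443 + 540208612 = 18379315055 → 609132050418/18379315055
APPEND 18: p_11 = 18·609132050418 + 591228315785 = 11555605223309, q_11 = 18·18379315055 + 17839106443 = 348666777433 → 11555605223309/348666777433
APPEND 14: p_12 = 14·11555605223309 + 609132050418 = 162387605176744, q_12 = 14·348666777433 + 18379315055 = 4899714199117 → 162387605176744/4899714199117
APPEND 29: p_13 = 29·162387605176744 + 11555605223309 = 4720796155348885, q_13 = 29·4899714199117 + 348666777433 = 142440378551826 → 4720796155348885/142440378551826
APPEND 14: p_14 = 14·4720796155348885 + 162387605176744 = 66253533780061134, q_14 = 14·142440378551826 + 4899714199117 = 1999065013924681 → 66253533780061134/1999065013924681
APPEND 24: p_15 = 24·66253533780061134 + 4720796155348885 = 1594805606876816101, q_15 = 24·1999065013924681 + 142440378551826 = 48120000712744170 → 1594805606876816101/48120000712744170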